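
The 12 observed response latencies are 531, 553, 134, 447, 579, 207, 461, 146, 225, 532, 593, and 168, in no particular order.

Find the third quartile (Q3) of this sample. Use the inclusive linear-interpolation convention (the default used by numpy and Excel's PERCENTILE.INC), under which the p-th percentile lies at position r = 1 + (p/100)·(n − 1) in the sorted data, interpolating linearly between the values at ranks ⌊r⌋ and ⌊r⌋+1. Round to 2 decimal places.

537.25

Sorted: 134, 146, 168, 207, 225, 447, 461, 531, 532, 553, 579, 593.
n = 12.
r = 1 + (75/100)·(12 − 1) = 1 + 8.25 = 9.25.
Rank 9 is 532 and rank 10 is 553.
Interpolate: 532 + 0.25·(553 − 532) = 532 + 0.25·21 = 537.25.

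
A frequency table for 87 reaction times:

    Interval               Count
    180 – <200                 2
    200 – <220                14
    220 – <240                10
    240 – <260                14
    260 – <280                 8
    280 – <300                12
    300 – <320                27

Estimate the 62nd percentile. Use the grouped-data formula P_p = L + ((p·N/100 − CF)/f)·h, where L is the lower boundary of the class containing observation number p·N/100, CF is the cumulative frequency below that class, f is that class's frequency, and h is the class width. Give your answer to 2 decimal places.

289.90

N = 87; target position k = 62/100 · 87 = 53.94.
Cumulative frequencies: 2, 16, 26, 40, 48, 60, 87.
Observation 53.94 falls in the class 280 – <300.
L = 280, CF = 48, f = 12, h = 20.
P62 = 280 + ((53.94 − 48)/12)·20 = 280 + 9.9 = 289.9.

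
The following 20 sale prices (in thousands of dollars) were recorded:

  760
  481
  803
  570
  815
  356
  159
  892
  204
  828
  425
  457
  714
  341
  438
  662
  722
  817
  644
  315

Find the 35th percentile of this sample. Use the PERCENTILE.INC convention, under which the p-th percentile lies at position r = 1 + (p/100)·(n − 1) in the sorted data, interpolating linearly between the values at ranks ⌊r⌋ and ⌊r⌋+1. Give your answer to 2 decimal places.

450.35

Sorted: 159, 204, 315, 341, 356, 425, 438, 457, 481, 570, 644, 662, 714, 722, 760, 803, 815, 817, 828, 892.
n = 20.
r = 1 + (35/100)·(20 − 1) = 1 + 6.65 = 7.65.
Rank 7 is 438 and rank 8 is 457.
Interpolate: 438 + 0.65·(457 − 438) = 438 + 0.65·19 = 450.35.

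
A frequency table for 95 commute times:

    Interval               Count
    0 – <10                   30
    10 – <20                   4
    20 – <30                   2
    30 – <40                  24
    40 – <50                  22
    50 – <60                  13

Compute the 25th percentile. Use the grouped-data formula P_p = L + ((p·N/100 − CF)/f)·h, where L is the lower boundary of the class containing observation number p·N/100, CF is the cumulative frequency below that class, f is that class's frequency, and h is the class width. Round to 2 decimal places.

7.92

N = 95; target position k = 25/100 · 95 = 23.75.
Cumulative frequencies: 30, 34, 36, 60, 82, 95.
Observation 23.75 falls in the class 0 – <10.
L = 0, CF = 0, f = 30, h = 10.
P25 = 0 + ((23.75 − 0)/30)·10 = 0 + 7.91667 = 7.91667.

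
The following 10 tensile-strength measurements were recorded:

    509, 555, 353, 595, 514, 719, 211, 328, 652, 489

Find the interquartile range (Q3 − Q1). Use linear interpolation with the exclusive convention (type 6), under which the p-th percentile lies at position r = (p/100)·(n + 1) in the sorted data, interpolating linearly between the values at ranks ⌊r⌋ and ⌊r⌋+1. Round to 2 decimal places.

Sorted: 211, 328, 353, 489, 509, 514, 555, 595, 652, 719.
n = 10.
P25: r = 2.75; ranks 2–3 are 328, 353; interpolating gives 346.75.
P75: r = 8.25; ranks 8–9 are 595, 652; interpolating gives 609.25.
Difference: 609.25 − 346.75 = 262.5.

262.50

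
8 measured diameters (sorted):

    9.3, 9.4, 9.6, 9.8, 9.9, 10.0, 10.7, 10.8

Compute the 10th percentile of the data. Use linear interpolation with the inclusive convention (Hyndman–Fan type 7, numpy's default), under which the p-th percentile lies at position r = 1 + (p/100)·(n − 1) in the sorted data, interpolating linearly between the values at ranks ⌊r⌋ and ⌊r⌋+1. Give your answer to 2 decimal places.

n = 8.
r = 1 + (10/100)·(8 − 1) = 1 + 0.7 = 1.7.
Rank 1 is 9.3 and rank 2 is 9.4.
Interpolate: 9.3 + 0.7·(9.4 − 9.3) = 9.3 + 0.7·0.1 = 9.37.

9.37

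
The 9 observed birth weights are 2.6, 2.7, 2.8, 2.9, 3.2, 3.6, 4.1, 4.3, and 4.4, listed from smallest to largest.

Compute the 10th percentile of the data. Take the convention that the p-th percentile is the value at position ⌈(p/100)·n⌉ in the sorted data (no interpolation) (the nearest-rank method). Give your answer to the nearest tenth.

2.6

n = 9.
Position = ⌈10/100 · 9⌉ = ⌈0.9⌉ = 1.
The value at rank 1 is 2.6.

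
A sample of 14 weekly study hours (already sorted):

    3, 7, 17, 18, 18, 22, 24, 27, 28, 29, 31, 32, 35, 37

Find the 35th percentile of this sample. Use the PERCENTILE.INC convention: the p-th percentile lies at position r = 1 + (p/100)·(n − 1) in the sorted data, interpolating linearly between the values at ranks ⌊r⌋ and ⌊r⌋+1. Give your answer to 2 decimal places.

n = 14.
r = 1 + (35/100)·(14 − 1) = 1 + 4.55 = 5.55.
Rank 5 is 18 and rank 6 is 22.
Interpolate: 18 + 0.55·(22 − 18) = 18 + 0.55·4 = 20.2.

20.20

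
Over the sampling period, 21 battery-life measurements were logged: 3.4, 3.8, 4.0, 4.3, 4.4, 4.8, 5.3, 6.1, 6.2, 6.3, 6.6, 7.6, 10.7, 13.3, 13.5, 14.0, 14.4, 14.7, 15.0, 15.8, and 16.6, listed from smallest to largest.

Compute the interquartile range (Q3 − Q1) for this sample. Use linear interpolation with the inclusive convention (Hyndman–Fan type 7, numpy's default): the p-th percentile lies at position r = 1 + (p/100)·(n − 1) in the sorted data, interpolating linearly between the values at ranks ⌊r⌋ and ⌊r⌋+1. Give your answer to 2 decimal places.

n = 21.
P25: r = 6 (integer) → 4.8.
P75: r = 16 (integer) → 14.
Difference: 14 − 4.8 = 9.2.

9.20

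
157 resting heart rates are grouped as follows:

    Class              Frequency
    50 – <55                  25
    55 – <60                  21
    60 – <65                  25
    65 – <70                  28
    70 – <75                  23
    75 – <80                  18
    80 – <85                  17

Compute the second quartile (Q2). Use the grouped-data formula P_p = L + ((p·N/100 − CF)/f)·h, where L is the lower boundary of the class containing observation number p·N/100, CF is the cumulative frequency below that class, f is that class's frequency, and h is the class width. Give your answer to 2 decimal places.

N = 157; target position k = 50/100 · 157 = 78.5.
Cumulative frequencies: 25, 46, 71, 99, 122, 140, 157.
Observation 78.5 falls in the class 65 – <70.
L = 65, CF = 71, f = 28, h = 5.
P50 = 65 + ((78.5 − 71)/28)·5 = 65 + 1.33929 = 66.3393.

66.34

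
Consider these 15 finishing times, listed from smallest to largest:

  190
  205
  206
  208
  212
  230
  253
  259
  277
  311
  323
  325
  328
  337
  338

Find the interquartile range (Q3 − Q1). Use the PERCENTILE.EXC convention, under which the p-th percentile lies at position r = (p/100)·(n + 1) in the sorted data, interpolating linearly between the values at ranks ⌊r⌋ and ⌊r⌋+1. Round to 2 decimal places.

117.00

n = 15.
P25: r = 4 (integer) → 208.
P75: r = 12 (integer) → 325.
Difference: 325 − 208 = 117.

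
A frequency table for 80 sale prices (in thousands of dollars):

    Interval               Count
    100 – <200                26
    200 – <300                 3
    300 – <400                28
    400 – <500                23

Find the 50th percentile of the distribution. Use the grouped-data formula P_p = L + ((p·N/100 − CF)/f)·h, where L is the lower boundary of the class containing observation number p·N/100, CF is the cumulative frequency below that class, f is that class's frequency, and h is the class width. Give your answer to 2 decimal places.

N = 80; target position k = 50/100 · 80 = 40.
Cumulative frequencies: 26, 29, 57, 80.
Observation 40 falls in the class 300 – <400.
L = 300, CF = 29, f = 28, h = 100.
P50 = 300 + ((40 − 29)/28)·100 = 300 + 39.2857 = 339.286.

339.29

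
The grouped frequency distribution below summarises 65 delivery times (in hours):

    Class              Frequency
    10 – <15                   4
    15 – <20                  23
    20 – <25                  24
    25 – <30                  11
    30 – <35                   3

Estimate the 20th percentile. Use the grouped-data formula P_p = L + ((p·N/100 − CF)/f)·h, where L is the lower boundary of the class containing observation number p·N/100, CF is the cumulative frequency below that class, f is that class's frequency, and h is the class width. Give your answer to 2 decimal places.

N = 65; target position k = 20/100 · 65 = 13.
Cumulative frequencies: 4, 27, 51, 62, 65.
Observation 13 falls in the class 15 – <20.
L = 15, CF = 4, f = 23, h = 5.
P20 = 15 + ((13 − 4)/23)·5 = 15 + 1.95652 = 16.9565.

16.96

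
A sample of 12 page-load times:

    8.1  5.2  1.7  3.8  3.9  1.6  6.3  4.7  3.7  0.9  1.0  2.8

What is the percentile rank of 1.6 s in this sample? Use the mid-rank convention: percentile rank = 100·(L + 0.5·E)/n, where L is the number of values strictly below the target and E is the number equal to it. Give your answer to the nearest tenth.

20.8

Sorted: 0.9, 1.0, 1.6, 1.7, 2.8, 3.7, 3.8, 3.9, 4.7, 5.2, 6.3, 8.1.
Count below 1.6: L = 2; count equal: E = 1; n = 12.
Percentile rank = 100·(2 + 0.5·1)/12 = 100·2.5/12 = 20.83.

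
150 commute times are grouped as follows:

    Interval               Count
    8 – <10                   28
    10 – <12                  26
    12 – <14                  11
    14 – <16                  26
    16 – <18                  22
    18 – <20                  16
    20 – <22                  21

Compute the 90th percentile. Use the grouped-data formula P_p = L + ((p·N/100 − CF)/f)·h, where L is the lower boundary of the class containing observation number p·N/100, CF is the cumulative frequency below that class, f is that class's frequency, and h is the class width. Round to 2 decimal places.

N = 150; target position k = 90/100 · 150 = 135.
Cumulative frequencies: 28, 54, 65, 91, 113, 129, 150.
Observation 135 falls in the class 20 – <22.
L = 20, CF = 129, f = 21, h = 2.
P90 = 20 + ((135 − 129)/21)·2 = 20 + 0.571429 = 20.5714.

20.57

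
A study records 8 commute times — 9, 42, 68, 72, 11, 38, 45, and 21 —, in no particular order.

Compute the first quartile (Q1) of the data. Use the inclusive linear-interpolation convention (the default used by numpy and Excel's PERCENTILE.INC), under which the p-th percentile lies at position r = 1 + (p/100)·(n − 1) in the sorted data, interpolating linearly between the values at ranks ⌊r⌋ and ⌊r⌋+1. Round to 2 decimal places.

18.50

Sorted: 9, 11, 21, 38, 42, 45, 68, 72.
n = 8.
r = 1 + (25/100)·(8 − 1) = 1 + 1.75 = 2.75.
Rank 2 is 11 and rank 3 is 21.
Interpolate: 11 + 0.75·(21 − 11) = 11 + 0.75·10 = 18.5.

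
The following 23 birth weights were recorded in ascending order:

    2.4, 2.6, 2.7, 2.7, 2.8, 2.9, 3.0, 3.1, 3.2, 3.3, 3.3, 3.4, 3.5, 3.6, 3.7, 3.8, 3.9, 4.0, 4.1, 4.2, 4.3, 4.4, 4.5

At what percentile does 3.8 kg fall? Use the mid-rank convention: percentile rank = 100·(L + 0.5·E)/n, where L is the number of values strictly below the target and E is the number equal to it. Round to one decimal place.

67.4

Count below 3.8: L = 15; count equal: E = 1; n = 23.
Percentile rank = 100·(15 + 0.5·1)/23 = 100·15.5/23 = 67.39.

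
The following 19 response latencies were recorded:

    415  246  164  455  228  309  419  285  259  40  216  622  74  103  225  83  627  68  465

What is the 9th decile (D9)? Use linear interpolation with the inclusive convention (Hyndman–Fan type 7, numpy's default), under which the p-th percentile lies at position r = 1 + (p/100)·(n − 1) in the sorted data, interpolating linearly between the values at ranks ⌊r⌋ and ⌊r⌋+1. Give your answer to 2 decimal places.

496.40

Sorted: 40, 68, 74, 83, 103, 164, 216, 225, 228, 246, 259, 285, 309, 415, 419, 455, 465, 622, 627.
n = 19.
r = 1 + (90/100)·(19 − 1) = 1 + 16.2 = 17.2.
Rank 17 is 465 and rank 18 is 622.
Interpolate: 465 + 0.2·(622 − 465) = 465 + 0.2·157 = 496.4.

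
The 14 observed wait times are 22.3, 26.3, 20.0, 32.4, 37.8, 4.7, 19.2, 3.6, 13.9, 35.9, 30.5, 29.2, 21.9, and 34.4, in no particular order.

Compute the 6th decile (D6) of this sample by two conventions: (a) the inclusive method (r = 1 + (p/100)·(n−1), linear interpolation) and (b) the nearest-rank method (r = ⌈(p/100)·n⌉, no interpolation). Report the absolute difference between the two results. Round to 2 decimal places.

Sorted: 3.6, 4.7, 13.9, 19.2, 20.0, 21.9, 22.3, 26.3, 29.2, 30.5, 32.4, 34.4, 35.9, 37.8.
n = 14.
(a) r = 8.8; between ranks 8 (26.3) and 9 (29.2): 28.62.
(b) the nearest-rank method: rank 9 → 29.2.
|28.62 − 29.2| = 0.58.

0.58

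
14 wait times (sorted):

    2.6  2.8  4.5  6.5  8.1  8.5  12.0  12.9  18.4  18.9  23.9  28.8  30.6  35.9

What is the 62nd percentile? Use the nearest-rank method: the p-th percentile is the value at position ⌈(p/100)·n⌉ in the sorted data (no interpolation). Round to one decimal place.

18.4

n = 14.
Position = ⌈62/100 · 14⌉ = ⌈8.68⌉ = 9.
The value at rank 9 is 18.4.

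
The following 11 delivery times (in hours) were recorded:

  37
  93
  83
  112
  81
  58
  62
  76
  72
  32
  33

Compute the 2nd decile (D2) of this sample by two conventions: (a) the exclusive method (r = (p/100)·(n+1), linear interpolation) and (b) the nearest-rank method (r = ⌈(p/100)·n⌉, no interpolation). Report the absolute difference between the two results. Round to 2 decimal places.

Sorted: 32, 33, 37, 58, 62, 72, 76, 81, 83, 93, 112.
n = 11.
(a) r = 2.4; between ranks 2 (33) and 3 (37): 34.6.
(b) the nearest-rank method: rank 3 → 37.
|34.6 − 37| = 2.4.

2.40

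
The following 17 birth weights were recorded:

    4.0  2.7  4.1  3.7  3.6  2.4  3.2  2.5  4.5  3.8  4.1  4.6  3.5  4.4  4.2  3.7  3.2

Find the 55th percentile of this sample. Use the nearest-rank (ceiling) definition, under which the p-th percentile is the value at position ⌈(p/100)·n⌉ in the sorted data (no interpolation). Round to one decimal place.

Sorted: 2.4, 2.5, 2.7, 3.2, 3.2, 3.5, 3.6, 3.7, 3.7, 3.8, 4.0, 4.1, 4.1, 4.2, 4.4, 4.5, 4.6.
n = 17.
Position = ⌈55/100 · 17⌉ = ⌈9.35⌉ = 10.
The value at rank 10 is 3.8.

3.8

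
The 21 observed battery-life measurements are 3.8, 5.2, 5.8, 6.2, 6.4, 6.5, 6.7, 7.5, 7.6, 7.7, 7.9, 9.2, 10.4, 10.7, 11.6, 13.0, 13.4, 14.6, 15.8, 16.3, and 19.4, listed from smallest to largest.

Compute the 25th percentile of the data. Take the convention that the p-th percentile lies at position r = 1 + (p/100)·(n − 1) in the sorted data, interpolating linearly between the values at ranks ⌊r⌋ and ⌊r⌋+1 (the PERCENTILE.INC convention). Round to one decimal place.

n = 21.
r = 1 + (25/100)·(21 − 1) = 1 + 5 = 6.
r is an integer, so P25 is the value at rank 6: 6.5.

6.5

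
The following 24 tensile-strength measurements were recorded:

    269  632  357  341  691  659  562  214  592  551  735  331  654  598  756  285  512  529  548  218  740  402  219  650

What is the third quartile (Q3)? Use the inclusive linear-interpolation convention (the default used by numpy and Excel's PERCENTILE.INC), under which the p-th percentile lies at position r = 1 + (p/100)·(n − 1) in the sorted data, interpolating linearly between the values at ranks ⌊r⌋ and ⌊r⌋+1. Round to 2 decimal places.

Sorted: 214, 218, 219, 269, 285, 331, 341, 357, 402, 512, 529, 548, 551, 562, 592, 598, 632, 650, 654, 659, 691, 735, 740, 756.
n = 24.
r = 1 + (75/100)·(24 − 1) = 1 + 17.25 = 18.25.
Rank 18 is 650 and rank 19 is 654.
Interpolate: 650 + 0.25·(654 − 650) = 650 + 0.25·4 = 651.

651.00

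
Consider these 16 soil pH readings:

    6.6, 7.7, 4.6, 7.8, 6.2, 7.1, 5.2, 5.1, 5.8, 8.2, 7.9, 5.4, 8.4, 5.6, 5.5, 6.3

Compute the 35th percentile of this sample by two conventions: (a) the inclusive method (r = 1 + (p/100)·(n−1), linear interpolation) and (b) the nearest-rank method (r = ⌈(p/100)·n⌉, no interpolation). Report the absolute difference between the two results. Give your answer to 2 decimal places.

Sorted: 4.6, 5.1, 5.2, 5.4, 5.5, 5.6, 5.8, 6.2, 6.3, 6.6, 7.1, 7.7, 7.8, 7.9, 8.2, 8.4.
n = 16.
(a) r = 6.25; between ranks 6 (5.6) and 7 (5.8): 5.65.
(b) the nearest-rank method: rank 6 → 5.6.
|5.65 − 5.6| = 0.05.

0.05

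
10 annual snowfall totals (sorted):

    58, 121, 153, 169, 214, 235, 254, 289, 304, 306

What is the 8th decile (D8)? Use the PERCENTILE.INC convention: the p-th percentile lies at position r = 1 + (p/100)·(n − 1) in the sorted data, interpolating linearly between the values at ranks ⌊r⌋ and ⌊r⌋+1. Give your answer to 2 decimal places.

292.00

n = 10.
r = 1 + (80/100)·(10 − 1) = 1 + 7.2 = 8.2.
Rank 8 is 289 and rank 9 is 304.
Interpolate: 289 + 0.2·(304 − 289) = 289 + 0.2·15 = 292.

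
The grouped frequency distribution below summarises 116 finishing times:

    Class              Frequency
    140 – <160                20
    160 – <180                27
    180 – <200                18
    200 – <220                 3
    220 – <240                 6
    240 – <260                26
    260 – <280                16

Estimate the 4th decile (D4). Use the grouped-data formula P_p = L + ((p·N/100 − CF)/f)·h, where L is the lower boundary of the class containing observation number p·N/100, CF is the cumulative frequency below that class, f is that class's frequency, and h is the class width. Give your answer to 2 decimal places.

N = 116; target position k = 40/100 · 116 = 46.4.
Cumulative frequencies: 20, 47, 65, 68, 74, 100, 116.
Observation 46.4 falls in the class 160 – <180.
L = 160, CF = 20, f = 27, h = 20.
P40 = 160 + ((46.4 − 20)/27)·20 = 160 + 19.5556 = 179.556.

179.56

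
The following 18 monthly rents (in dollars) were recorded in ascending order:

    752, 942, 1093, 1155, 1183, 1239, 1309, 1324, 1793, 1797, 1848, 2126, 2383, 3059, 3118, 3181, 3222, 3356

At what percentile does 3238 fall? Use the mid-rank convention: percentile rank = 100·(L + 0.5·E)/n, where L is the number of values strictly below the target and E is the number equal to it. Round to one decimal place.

Count below 3238: L = 17; count equal: E = 0; n = 18.
Percentile rank = 100·(17 + 0.5·0)/18 = 100·17/18 = 94.44.

94.4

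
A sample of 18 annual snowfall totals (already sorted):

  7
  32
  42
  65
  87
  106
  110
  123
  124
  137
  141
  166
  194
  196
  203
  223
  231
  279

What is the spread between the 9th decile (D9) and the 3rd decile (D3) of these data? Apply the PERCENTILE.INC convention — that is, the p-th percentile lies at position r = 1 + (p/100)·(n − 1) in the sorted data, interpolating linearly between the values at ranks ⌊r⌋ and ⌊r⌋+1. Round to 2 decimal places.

119.00

n = 18.
P30: r = 6.1; ranks 6–7 are 106, 110; interpolating gives 106.4.
P90: r = 16.3; ranks 16–17 are 223, 231; interpolating gives 225.4.
Difference: 225.4 − 106.4 = 119.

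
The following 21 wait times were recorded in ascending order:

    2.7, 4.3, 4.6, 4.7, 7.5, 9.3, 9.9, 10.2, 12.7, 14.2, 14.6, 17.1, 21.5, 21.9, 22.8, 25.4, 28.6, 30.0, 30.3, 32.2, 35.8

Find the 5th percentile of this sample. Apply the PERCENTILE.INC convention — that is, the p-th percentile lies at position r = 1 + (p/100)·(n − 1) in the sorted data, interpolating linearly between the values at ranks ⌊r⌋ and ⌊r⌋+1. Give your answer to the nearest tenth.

4.3

n = 21.
r = 1 + (5/100)·(21 − 1) = 1 + 1 = 2.
r is an integer, so P5 is the value at rank 2: 4.3.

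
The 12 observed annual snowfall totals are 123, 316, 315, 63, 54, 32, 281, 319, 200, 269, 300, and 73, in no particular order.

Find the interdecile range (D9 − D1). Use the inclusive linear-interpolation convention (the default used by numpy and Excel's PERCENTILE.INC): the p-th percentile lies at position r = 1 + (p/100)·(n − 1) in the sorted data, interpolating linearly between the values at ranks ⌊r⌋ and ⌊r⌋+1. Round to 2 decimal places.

261.00

Sorted: 32, 54, 63, 73, 123, 200, 269, 281, 300, 315, 316, 319.
n = 12.
P10: r = 2.1; ranks 2–3 are 54, 63; interpolating gives 54.9.
P90: r = 10.9; ranks 10–11 are 315, 316; interpolating gives 315.9.
Difference: 315.9 − 54.9 = 261.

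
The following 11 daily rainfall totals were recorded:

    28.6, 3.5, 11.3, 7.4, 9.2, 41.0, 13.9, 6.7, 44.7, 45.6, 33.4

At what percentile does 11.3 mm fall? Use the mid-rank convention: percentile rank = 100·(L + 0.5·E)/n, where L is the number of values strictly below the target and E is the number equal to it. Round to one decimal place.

40.9

Sorted: 3.5, 6.7, 7.4, 9.2, 11.3, 13.9, 28.6, 33.4, 41.0, 44.7, 45.6.
Count below 11.3: L = 4; count equal: E = 1; n = 11.
Percentile rank = 100·(4 + 0.5·1)/11 = 100·4.5/11 = 40.91.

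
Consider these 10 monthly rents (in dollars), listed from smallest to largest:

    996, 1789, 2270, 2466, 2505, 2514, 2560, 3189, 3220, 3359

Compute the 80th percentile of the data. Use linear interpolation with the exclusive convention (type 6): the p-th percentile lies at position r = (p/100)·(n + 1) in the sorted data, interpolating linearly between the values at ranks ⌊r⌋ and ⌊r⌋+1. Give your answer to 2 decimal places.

n = 10.
r = (80/100)·(10 + 1) = 8.8.
Rank 8 is 3189 and rank 9 is 3220.
Interpolate: 3189 + 0.8·(3220 − 3189) = 3189 + 0.8·31 = 3213.8.

3213.80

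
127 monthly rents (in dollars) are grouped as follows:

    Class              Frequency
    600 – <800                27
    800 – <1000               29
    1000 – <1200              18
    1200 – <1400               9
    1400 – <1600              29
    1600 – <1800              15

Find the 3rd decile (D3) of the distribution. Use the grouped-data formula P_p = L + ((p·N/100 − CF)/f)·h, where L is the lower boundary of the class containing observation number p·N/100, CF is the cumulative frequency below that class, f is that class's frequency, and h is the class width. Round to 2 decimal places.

876.55

N = 127; target position k = 30/100 · 127 = 38.1.
Cumulative frequencies: 27, 56, 74, 83, 112, 127.
Observation 38.1 falls in the class 800 – <1000.
L = 800, CF = 27, f = 29, h = 200.
P30 = 800 + ((38.1 − 27)/29)·200 = 800 + 76.5517 = 876.552.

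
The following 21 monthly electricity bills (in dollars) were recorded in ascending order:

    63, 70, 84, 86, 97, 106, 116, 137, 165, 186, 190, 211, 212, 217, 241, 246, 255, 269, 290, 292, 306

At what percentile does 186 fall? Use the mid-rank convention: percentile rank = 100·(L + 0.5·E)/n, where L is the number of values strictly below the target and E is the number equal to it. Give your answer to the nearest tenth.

45.2

Count below 186: L = 9; count equal: E = 1; n = 21.
Percentile rank = 100·(9 + 0.5·1)/21 = 100·9.5/21 = 45.24.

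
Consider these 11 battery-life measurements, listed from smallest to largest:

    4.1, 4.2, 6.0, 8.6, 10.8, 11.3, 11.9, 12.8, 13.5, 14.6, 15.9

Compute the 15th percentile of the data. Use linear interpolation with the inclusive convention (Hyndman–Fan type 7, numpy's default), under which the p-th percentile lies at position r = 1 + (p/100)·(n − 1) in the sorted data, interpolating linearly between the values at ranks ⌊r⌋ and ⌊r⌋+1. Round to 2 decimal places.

5.10

n = 11.
r = 1 + (15/100)·(11 − 1) = 1 + 1.5 = 2.5.
Rank 2 is 4.2 and rank 3 is 6.0.
Interpolate: 4.2 + 0.5·(6.0 − 4.2) = 4.2 + 0.5·1.8 = 5.1.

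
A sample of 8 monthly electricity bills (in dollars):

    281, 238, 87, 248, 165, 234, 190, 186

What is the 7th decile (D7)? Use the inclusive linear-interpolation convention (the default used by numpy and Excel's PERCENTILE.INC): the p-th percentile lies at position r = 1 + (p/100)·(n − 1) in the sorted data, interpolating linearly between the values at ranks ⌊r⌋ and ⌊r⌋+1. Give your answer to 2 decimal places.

Sorted: 87, 165, 186, 190, 234, 238, 248, 281.
n = 8.
r = 1 + (70/100)·(8 − 1) = 1 + 4.9 = 5.9.
Rank 5 is 234 and rank 6 is 238.
Interpolate: 234 + 0.9·(238 − 234) = 234 + 0.9·4 = 237.6.

237.60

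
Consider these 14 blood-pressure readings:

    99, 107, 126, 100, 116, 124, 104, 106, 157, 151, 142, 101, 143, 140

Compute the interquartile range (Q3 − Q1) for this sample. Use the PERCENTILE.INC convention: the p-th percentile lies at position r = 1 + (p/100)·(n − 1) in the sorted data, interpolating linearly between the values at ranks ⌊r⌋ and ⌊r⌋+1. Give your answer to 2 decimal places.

37.00

Sorted: 99, 100, 101, 104, 106, 107, 116, 124, 126, 140, 142, 143, 151, 157.
n = 14.
P25: r = 4.25; ranks 4–5 are 104, 106; interpolating gives 104.5.
P75: r = 10.75; ranks 10–11 are 140, 142; interpolating gives 141.5.
Difference: 141.5 − 104.5 = 37.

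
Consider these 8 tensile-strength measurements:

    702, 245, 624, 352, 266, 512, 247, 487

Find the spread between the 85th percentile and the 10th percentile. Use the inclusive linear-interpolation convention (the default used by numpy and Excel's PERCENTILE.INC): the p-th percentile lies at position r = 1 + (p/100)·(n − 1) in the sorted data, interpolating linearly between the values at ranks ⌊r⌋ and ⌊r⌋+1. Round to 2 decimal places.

372.00

Sorted: 245, 247, 266, 352, 487, 512, 624, 702.
n = 8.
P10: r = 1.7; ranks 1–2 are 245, 247; interpolating gives 246.4.
P85: r = 6.95; ranks 6–7 are 512, 624; interpolating gives 618.4.
Difference: 618.4 − 246.4 = 372.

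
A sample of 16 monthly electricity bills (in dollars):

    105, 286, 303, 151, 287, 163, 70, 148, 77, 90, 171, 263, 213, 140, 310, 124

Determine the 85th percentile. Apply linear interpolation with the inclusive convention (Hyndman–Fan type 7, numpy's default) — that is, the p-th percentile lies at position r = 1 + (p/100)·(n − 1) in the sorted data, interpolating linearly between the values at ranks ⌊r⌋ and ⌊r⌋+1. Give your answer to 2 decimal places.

Sorted: 70, 77, 90, 105, 124, 140, 148, 151, 163, 171, 213, 263, 286, 287, 303, 310.
n = 16.
r = 1 + (85/100)·(16 − 1) = 1 + 12.75 = 13.75.
Rank 13 is 286 and rank 14 is 287.
Interpolate: 286 + 0.75·(287 − 286) = 286 + 0.75·1 = 286.75.

286.75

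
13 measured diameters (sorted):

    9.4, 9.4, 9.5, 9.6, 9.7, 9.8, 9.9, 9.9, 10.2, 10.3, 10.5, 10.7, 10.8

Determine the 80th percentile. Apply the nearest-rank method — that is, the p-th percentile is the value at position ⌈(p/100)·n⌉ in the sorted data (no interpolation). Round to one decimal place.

10.5

n = 13.
Position = ⌈80/100 · 13⌉ = ⌈10.4⌉ = 11.
The value at rank 11 is 10.5.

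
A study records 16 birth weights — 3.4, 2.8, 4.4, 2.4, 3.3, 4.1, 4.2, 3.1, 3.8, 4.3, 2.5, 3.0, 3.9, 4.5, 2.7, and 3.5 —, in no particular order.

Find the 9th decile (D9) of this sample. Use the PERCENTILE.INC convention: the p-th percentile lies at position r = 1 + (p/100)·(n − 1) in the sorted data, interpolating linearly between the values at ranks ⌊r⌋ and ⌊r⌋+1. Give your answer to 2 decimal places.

4.35

Sorted: 2.4, 2.5, 2.7, 2.8, 3.0, 3.1, 3.3, 3.4, 3.5, 3.8, 3.9, 4.1, 4.2, 4.3, 4.4, 4.5.
n = 16.
r = 1 + (90/100)·(16 − 1) = 1 + 13.5 = 14.5.
Rank 14 is 4.3 and rank 15 is 4.4.
Interpolate: 4.3 + 0.5·(4.4 − 4.3) = 4.3 + 0.5·0.1 = 4.35.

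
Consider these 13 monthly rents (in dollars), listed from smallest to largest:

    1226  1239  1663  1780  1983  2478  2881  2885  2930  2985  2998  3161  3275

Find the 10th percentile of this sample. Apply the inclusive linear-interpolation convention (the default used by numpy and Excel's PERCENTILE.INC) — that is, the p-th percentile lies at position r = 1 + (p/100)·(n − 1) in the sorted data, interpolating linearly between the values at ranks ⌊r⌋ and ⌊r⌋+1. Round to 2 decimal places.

n = 13.
r = 1 + (10/100)·(13 − 1) = 1 + 1.2 = 2.2.
Rank 2 is 1239 and rank 3 is 1663.
Interpolate: 1239 + 0.2·(1663 − 1239) = 1239 + 0.2·424 = 1323.8.

1323.80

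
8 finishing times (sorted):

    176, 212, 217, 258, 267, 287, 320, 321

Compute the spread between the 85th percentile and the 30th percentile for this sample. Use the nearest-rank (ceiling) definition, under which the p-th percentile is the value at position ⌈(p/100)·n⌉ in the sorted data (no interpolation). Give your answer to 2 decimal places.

n = 8.
P30: rank ⌈30/100·8⌉ = 3 → 217.
P85: rank ⌈85/100·8⌉ = 7 → 320.
Difference: 320 − 217 = 103.

103.00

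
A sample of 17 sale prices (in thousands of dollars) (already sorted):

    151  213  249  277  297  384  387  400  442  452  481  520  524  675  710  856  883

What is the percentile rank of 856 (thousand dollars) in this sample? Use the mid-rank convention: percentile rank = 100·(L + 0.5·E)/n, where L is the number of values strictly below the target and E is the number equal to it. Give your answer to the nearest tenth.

91.2

Count below 856: L = 15; count equal: E = 1; n = 17.
Percentile rank = 100·(15 + 0.5·1)/17 = 100·15.5/17 = 91.18.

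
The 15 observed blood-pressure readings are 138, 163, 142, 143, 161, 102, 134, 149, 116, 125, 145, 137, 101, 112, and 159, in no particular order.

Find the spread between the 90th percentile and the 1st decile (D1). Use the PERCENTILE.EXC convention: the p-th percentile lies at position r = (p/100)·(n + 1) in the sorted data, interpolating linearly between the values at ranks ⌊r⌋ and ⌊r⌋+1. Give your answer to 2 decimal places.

60.20

Sorted: 101, 102, 112, 116, 125, 134, 137, 138, 142, 143, 145, 149, 159, 161, 163.
n = 15.
P10: r = 1.6; ranks 1–2 are 101, 102; interpolating gives 101.6.
P90: r = 14.4; ranks 14–15 are 161, 163; interpolating gives 161.8.
Difference: 161.8 − 101.6 = 60.2.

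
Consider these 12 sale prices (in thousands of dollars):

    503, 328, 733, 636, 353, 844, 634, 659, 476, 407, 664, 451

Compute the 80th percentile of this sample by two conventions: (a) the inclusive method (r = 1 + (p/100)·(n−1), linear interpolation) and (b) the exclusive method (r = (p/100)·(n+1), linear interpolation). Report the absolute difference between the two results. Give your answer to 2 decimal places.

Sorted: 328, 353, 407, 451, 476, 503, 634, 636, 659, 664, 733, 844.
n = 12.
(a) r = 9.8; between ranks 9 (659) and 10 (664): 663.
(b) r = 10.4; between ranks 10 (664) and 11 (733): 691.6.
|663 − 691.6| = 28.6.

28.60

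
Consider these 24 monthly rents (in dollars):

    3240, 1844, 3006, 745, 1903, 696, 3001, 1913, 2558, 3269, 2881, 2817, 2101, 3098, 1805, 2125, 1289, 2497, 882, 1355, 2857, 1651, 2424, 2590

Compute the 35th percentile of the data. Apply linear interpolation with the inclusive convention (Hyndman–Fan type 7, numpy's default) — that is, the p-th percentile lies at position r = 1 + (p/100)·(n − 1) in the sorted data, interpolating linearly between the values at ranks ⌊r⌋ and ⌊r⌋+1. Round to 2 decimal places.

Sorted: 696, 745, 882, 1289, 1355, 1651, 1805, 1844, 1903, 1913, 2101, 2125, 2424, 2497, 2558, 2590, 2817, 2857, 2881, 3001, 3006, 3098, 3240, 3269.
n = 24.
r = 1 + (35/100)·(24 − 1) = 1 + 8.05 = 9.05.
Rank 9 is 1903 and rank 10 is 1913.
Interpolate: 1903 + 0.05·(1913 − 1903) = 1903 + 0.05·10 = 1903.5.

1903.50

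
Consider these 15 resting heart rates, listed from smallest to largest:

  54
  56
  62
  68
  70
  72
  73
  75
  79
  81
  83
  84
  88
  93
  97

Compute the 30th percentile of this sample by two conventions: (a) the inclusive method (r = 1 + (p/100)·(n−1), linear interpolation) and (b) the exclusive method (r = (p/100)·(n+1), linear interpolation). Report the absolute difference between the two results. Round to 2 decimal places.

0.80

n = 15.
(a) r = 5.2; between ranks 5 (70) and 6 (72): 70.4.
(b) r = 4.8; between ranks 4 (68) and 5 (70): 69.6.
|70.4 − 69.6| = 0.8.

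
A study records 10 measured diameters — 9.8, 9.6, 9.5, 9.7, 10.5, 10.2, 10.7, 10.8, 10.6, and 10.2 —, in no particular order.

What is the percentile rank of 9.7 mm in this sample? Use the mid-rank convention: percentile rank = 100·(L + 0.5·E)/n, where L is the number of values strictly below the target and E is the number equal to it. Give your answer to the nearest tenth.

25.0

Sorted: 9.5, 9.6, 9.7, 9.8, 10.2, 10.2, 10.5, 10.6, 10.7, 10.8.
Count below 9.7: L = 2; count equal: E = 1; n = 10.
Percentile rank = 100·(2 + 0.5·1)/10 = 100·2.5/10 = 25.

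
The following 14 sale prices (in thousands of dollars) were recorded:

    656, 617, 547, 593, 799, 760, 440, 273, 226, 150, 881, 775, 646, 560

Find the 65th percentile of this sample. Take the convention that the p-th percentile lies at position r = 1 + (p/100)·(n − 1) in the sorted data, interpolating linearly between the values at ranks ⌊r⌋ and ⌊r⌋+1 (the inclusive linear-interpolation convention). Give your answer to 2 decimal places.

Sorted: 150, 226, 273, 440, 547, 560, 593, 617, 646, 656, 760, 775, 799, 881.
n = 14.
r = 1 + (65/100)·(14 − 1) = 1 + 8.45 = 9.45.
Rank 9 is 646 and rank 10 is 656.
Interpolate: 646 + 0.45·(656 − 646) = 646 + 0.45·10 = 650.5.

650.50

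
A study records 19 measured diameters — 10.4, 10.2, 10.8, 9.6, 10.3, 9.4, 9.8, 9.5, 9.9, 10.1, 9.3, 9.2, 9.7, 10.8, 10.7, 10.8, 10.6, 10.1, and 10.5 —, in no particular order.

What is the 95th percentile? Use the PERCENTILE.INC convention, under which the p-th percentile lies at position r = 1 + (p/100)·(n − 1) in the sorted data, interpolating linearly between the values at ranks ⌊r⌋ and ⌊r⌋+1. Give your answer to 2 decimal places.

Sorted: 9.2, 9.3, 9.4, 9.5, 9.6, 9.7, 9.8, 9.9, 10.1, 10.1, 10.2, 10.3, 10.4, 10.5, 10.6, 10.7, 10.8, 10.8, 10.8.
n = 19.
r = 1 + (95/100)·(19 − 1) = 1 + 17.1 = 18.1.
Rank 18 is 10.8 and rank 19 is 10.8.
Interpolate: 10.8 + 0.1·(10.8 − 10.8) = 10.8 + 0.1·0 = 10.8.

10.80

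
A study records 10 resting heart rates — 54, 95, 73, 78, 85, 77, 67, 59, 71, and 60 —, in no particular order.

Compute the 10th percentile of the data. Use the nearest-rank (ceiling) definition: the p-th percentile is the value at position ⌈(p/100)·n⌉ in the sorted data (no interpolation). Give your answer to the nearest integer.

Sorted: 54, 59, 60, 67, 71, 73, 77, 78, 85, 95.
n = 10.
Position = ⌈10/100 · 10⌉ = ⌈1⌉ = 1.
The value at rank 1 is 54.

54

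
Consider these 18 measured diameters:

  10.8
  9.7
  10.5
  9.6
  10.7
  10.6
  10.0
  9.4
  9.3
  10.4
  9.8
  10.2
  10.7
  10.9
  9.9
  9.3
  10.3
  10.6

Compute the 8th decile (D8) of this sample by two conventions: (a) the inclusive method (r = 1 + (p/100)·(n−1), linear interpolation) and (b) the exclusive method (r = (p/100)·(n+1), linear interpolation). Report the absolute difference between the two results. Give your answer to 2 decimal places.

0.04

Sorted: 9.3, 9.3, 9.4, 9.6, 9.7, 9.8, 9.9, 10.0, 10.2, 10.3, 10.4, 10.5, 10.6, 10.6, 10.7, 10.7, 10.8, 10.9.
n = 18.
(a) r = 14.6; between ranks 14 (10.6) and 15 (10.7): 10.66.
(b) r = 15.2; between ranks 15 (10.7) and 16 (10.7): 10.7.
|10.66 − 10.7| = 0.04.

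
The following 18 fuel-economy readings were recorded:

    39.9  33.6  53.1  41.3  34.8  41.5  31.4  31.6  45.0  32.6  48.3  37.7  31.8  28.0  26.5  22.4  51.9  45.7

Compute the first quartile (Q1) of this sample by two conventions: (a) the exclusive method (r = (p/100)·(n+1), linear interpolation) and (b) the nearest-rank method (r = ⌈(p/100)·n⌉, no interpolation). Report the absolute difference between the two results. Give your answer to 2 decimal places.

0.05

Sorted: 22.4, 26.5, 28.0, 31.4, 31.6, 31.8, 32.6, 33.6, 34.8, 37.7, 39.9, 41.3, 41.5, 45.0, 45.7, 48.3, 51.9, 53.1.
n = 18.
(a) r = 4.75; between ranks 4 (31.4) and 5 (31.6): 31.55.
(b) the nearest-rank method: rank 5 → 31.6.
|31.55 − 31.6| = 0.05.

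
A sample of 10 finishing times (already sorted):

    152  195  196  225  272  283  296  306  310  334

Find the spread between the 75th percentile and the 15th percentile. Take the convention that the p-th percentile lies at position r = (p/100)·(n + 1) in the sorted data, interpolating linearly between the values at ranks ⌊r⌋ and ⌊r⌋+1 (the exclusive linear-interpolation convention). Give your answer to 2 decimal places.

127.05

n = 10.
P15: r = 1.65; ranks 1–2 are 152, 195; interpolating gives 179.95.
P75: r = 8.25; ranks 8–9 are 306, 310; interpolating gives 307.
Difference: 307 − 179.95 = 127.05.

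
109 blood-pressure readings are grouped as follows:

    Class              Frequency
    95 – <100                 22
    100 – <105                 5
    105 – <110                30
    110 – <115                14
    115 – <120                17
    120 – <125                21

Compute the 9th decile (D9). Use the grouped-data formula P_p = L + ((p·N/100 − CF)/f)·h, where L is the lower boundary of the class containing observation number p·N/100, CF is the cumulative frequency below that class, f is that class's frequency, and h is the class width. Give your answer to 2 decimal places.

122.40

N = 109; target position k = 90/100 · 109 = 98.1.
Cumulative frequencies: 22, 27, 57, 71, 88, 109.
Observation 98.1 falls in the class 120 – <125.
L = 120, CF = 88, f = 21, h = 5.
P90 = 120 + ((98.1 − 88)/21)·5 = 120 + 2.40476 = 122.405.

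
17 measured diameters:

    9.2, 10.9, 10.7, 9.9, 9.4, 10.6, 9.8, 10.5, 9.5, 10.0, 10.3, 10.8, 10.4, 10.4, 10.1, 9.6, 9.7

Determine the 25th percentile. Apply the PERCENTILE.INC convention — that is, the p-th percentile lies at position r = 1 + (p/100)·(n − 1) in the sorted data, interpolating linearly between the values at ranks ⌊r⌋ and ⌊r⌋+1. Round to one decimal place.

Sorted: 9.2, 9.4, 9.5, 9.6, 9.7, 9.8, 9.9, 10.0, 10.1, 10.3, 10.4, 10.4, 10.5, 10.6, 10.7, 10.8, 10.9.
n = 17.
r = 1 + (25/100)·(17 − 1) = 1 + 4 = 5.
r is an integer, so P25 is the value at rank 5: 9.7.

9.7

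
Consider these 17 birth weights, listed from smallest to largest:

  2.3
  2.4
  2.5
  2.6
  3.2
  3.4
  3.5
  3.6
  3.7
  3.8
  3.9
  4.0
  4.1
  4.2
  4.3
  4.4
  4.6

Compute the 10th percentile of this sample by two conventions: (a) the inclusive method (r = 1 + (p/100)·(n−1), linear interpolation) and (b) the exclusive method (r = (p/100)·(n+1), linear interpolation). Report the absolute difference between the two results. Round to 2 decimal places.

n = 17.
(a) r = 2.6; between ranks 2 (2.4) and 3 (2.5): 2.46.
(b) r = 1.8; between ranks 1 (2.3) and 2 (2.4): 2.38.
|2.46 − 2.38| = 0.08.

0.08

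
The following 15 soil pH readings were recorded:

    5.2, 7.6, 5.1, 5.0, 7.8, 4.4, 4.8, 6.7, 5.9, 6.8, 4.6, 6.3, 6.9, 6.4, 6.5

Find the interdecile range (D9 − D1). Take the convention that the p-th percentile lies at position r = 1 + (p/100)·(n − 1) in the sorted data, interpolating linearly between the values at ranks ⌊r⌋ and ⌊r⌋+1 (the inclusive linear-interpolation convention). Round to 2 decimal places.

2.64

Sorted: 4.4, 4.6, 4.8, 5.0, 5.1, 5.2, 5.9, 6.3, 6.4, 6.5, 6.7, 6.8, 6.9, 7.6, 7.8.
n = 15.
P10: r = 2.4; ranks 2–3 are 4.6, 4.8; interpolating gives 4.68.
P90: r = 13.6; ranks 13–14 are 6.9, 7.6; interpolating gives 7.32.
Difference: 7.32 − 4.68 = 2.64.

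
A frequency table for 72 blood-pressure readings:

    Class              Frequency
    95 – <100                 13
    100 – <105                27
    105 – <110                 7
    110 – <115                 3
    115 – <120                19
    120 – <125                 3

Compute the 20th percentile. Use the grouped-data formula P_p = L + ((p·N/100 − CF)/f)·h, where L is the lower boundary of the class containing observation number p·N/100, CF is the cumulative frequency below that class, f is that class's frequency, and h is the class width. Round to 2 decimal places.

N = 72; target position k = 20/100 · 72 = 14.4.
Cumulative frequencies: 13, 40, 47, 50, 69, 72.
Observation 14.4 falls in the class 100 – <105.
L = 100, CF = 13, f = 27, h = 5.
P20 = 100 + ((14.4 − 13)/27)·5 = 100 + 0.259259 = 100.259.

100.26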